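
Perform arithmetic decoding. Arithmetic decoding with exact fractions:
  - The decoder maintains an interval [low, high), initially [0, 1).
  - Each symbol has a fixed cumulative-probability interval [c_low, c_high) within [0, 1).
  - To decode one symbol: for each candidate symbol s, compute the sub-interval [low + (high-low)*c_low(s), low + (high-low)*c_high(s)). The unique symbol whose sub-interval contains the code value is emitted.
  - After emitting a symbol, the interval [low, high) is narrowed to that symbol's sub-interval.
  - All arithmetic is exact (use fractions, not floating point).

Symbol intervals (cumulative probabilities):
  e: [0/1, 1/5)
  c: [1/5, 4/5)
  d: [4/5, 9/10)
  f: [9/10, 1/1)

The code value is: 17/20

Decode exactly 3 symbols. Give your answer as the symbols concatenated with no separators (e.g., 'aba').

Answer: dcc

Derivation:
Step 1: interval [0/1, 1/1), width = 1/1 - 0/1 = 1/1
  'e': [0/1 + 1/1*0/1, 0/1 + 1/1*1/5) = [0/1, 1/5)
  'c': [0/1 + 1/1*1/5, 0/1 + 1/1*4/5) = [1/5, 4/5)
  'd': [0/1 + 1/1*4/5, 0/1 + 1/1*9/10) = [4/5, 9/10) <- contains code 17/20
  'f': [0/1 + 1/1*9/10, 0/1 + 1/1*1/1) = [9/10, 1/1)
  emit 'd', narrow to [4/5, 9/10)
Step 2: interval [4/5, 9/10), width = 9/10 - 4/5 = 1/10
  'e': [4/5 + 1/10*0/1, 4/5 + 1/10*1/5) = [4/5, 41/50)
  'c': [4/5 + 1/10*1/5, 4/5 + 1/10*4/5) = [41/50, 22/25) <- contains code 17/20
  'd': [4/5 + 1/10*4/5, 4/5 + 1/10*9/10) = [22/25, 89/100)
  'f': [4/5 + 1/10*9/10, 4/5 + 1/10*1/1) = [89/100, 9/10)
  emit 'c', narrow to [41/50, 22/25)
Step 3: interval [41/50, 22/25), width = 22/25 - 41/50 = 3/50
  'e': [41/50 + 3/50*0/1, 41/50 + 3/50*1/5) = [41/50, 104/125)
  'c': [41/50 + 3/50*1/5, 41/50 + 3/50*4/5) = [104/125, 217/250) <- contains code 17/20
  'd': [41/50 + 3/50*4/5, 41/50 + 3/50*9/10) = [217/250, 437/500)
  'f': [41/50 + 3/50*9/10, 41/50 + 3/50*1/1) = [437/500, 22/25)
  emit 'c', narrow to [104/125, 217/250)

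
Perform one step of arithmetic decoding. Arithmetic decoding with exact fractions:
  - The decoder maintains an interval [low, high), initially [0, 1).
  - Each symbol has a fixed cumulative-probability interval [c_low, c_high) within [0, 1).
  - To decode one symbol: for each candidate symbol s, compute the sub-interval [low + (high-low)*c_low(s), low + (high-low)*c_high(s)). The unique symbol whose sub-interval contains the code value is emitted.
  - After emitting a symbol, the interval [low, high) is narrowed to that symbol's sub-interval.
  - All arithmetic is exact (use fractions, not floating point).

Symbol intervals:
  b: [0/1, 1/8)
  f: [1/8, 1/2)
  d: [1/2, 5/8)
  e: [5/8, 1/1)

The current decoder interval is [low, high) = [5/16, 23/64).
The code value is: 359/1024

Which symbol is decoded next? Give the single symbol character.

Interval width = high − low = 23/64 − 5/16 = 3/64
Scaled code = (code − low) / width = (359/1024 − 5/16) / 3/64 = 13/16
  b: [0/1, 1/8) 
  f: [1/8, 1/2) 
  d: [1/2, 5/8) 
  e: [5/8, 1/1) ← scaled code falls here ✓

Answer: e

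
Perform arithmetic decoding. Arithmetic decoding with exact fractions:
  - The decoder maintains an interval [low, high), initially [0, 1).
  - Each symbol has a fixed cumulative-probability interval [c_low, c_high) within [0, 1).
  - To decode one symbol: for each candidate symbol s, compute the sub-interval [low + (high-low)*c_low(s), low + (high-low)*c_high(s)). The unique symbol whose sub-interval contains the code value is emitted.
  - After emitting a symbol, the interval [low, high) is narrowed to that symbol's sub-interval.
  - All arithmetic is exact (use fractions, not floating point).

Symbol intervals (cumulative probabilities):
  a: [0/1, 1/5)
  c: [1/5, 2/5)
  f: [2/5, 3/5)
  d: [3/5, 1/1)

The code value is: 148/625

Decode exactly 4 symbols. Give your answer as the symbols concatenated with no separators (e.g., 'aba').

Answer: cadd

Derivation:
Step 1: interval [0/1, 1/1), width = 1/1 - 0/1 = 1/1
  'a': [0/1 + 1/1*0/1, 0/1 + 1/1*1/5) = [0/1, 1/5)
  'c': [0/1 + 1/1*1/5, 0/1 + 1/1*2/5) = [1/5, 2/5) <- contains code 148/625
  'f': [0/1 + 1/1*2/5, 0/1 + 1/1*3/5) = [2/5, 3/5)
  'd': [0/1 + 1/1*3/5, 0/1 + 1/1*1/1) = [3/5, 1/1)
  emit 'c', narrow to [1/5, 2/5)
Step 2: interval [1/5, 2/5), width = 2/5 - 1/5 = 1/5
  'a': [1/5 + 1/5*0/1, 1/5 + 1/5*1/5) = [1/5, 6/25) <- contains code 148/625
  'c': [1/5 + 1/5*1/5, 1/5 + 1/5*2/5) = [6/25, 7/25)
  'f': [1/5 + 1/5*2/5, 1/5 + 1/5*3/5) = [7/25, 8/25)
  'd': [1/5 + 1/5*3/5, 1/5 + 1/5*1/1) = [8/25, 2/5)
  emit 'a', narrow to [1/5, 6/25)
Step 3: interval [1/5, 6/25), width = 6/25 - 1/5 = 1/25
  'a': [1/5 + 1/25*0/1, 1/5 + 1/25*1/5) = [1/5, 26/125)
  'c': [1/5 + 1/25*1/5, 1/5 + 1/25*2/5) = [26/125, 27/125)
  'f': [1/5 + 1/25*2/5, 1/5 + 1/25*3/5) = [27/125, 28/125)
  'd': [1/5 + 1/25*3/5, 1/5 + 1/25*1/1) = [28/125, 6/25) <- contains code 148/625
  emit 'd', narrow to [28/125, 6/25)
Step 4: interval [28/125, 6/25), width = 6/25 - 28/125 = 2/125
  'a': [28/125 + 2/125*0/1, 28/125 + 2/125*1/5) = [28/125, 142/625)
  'c': [28/125 + 2/125*1/5, 28/125 + 2/125*2/5) = [142/625, 144/625)
  'f': [28/125 + 2/125*2/5, 28/125 + 2/125*3/5) = [144/625, 146/625)
  'd': [28/125 + 2/125*3/5, 28/125 + 2/125*1/1) = [146/625, 6/25) <- contains code 148/625
  emit 'd', narrow to [146/625, 6/25)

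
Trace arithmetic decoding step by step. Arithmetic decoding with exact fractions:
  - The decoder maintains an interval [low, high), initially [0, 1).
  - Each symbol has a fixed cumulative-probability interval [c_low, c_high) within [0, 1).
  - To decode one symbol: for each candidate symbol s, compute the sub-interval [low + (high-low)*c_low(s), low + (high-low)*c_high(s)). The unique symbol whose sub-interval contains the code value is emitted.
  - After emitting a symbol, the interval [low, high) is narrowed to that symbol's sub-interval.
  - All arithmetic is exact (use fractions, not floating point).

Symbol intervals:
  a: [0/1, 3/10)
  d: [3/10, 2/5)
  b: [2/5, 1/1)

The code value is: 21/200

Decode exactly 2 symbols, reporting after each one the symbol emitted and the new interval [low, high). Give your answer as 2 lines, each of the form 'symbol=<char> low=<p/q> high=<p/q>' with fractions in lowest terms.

Answer: symbol=a low=0/1 high=3/10
symbol=d low=9/100 high=3/25

Derivation:
Step 1: interval [0/1, 1/1), width = 1/1 - 0/1 = 1/1
  'a': [0/1 + 1/1*0/1, 0/1 + 1/1*3/10) = [0/1, 3/10) <- contains code 21/200
  'd': [0/1 + 1/1*3/10, 0/1 + 1/1*2/5) = [3/10, 2/5)
  'b': [0/1 + 1/1*2/5, 0/1 + 1/1*1/1) = [2/5, 1/1)
  emit 'a', narrow to [0/1, 3/10)
Step 2: interval [0/1, 3/10), width = 3/10 - 0/1 = 3/10
  'a': [0/1 + 3/10*0/1, 0/1 + 3/10*3/10) = [0/1, 9/100)
  'd': [0/1 + 3/10*3/10, 0/1 + 3/10*2/5) = [9/100, 3/25) <- contains code 21/200
  'b': [0/1 + 3/10*2/5, 0/1 + 3/10*1/1) = [3/25, 3/10)
  emit 'd', narrow to [9/100, 3/25)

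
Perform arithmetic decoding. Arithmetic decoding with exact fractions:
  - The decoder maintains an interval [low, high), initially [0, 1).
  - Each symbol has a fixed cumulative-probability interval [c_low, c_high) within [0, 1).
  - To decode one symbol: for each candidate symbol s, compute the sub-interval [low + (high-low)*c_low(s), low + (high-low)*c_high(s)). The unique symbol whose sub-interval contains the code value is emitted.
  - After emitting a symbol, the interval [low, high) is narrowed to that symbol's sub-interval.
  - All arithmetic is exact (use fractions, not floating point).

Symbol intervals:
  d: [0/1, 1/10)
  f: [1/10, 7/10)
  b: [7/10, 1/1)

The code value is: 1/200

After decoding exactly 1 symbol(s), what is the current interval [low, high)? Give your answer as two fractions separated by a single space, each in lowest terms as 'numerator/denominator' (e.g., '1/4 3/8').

Answer: 0/1 1/10

Derivation:
Step 1: interval [0/1, 1/1), width = 1/1 - 0/1 = 1/1
  'd': [0/1 + 1/1*0/1, 0/1 + 1/1*1/10) = [0/1, 1/10) <- contains code 1/200
  'f': [0/1 + 1/1*1/10, 0/1 + 1/1*7/10) = [1/10, 7/10)
  'b': [0/1 + 1/1*7/10, 0/1 + 1/1*1/1) = [7/10, 1/1)
  emit 'd', narrow to [0/1, 1/10)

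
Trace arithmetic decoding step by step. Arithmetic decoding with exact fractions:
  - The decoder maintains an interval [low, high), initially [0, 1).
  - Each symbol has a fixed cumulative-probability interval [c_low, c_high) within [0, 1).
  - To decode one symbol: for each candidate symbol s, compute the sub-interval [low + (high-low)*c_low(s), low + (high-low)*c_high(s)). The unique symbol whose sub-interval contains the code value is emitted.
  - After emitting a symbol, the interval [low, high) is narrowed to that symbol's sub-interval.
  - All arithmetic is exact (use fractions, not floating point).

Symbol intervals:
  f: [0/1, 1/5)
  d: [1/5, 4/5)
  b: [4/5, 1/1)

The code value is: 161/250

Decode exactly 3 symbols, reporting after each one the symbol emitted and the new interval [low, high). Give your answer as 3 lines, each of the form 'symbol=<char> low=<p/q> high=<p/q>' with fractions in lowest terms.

Answer: symbol=d low=1/5 high=4/5
symbol=d low=8/25 high=17/25
symbol=b low=76/125 high=17/25

Derivation:
Step 1: interval [0/1, 1/1), width = 1/1 - 0/1 = 1/1
  'f': [0/1 + 1/1*0/1, 0/1 + 1/1*1/5) = [0/1, 1/5)
  'd': [0/1 + 1/1*1/5, 0/1 + 1/1*4/5) = [1/5, 4/5) <- contains code 161/250
  'b': [0/1 + 1/1*4/5, 0/1 + 1/1*1/1) = [4/5, 1/1)
  emit 'd', narrow to [1/5, 4/5)
Step 2: interval [1/5, 4/5), width = 4/5 - 1/5 = 3/5
  'f': [1/5 + 3/5*0/1, 1/5 + 3/5*1/5) = [1/5, 8/25)
  'd': [1/5 + 3/5*1/5, 1/5 + 3/5*4/5) = [8/25, 17/25) <- contains code 161/250
  'b': [1/5 + 3/5*4/5, 1/5 + 3/5*1/1) = [17/25, 4/5)
  emit 'd', narrow to [8/25, 17/25)
Step 3: interval [8/25, 17/25), width = 17/25 - 8/25 = 9/25
  'f': [8/25 + 9/25*0/1, 8/25 + 9/25*1/5) = [8/25, 49/125)
  'd': [8/25 + 9/25*1/5, 8/25 + 9/25*4/5) = [49/125, 76/125)
  'b': [8/25 + 9/25*4/5, 8/25 + 9/25*1/1) = [76/125, 17/25) <- contains code 161/250
  emit 'b', narrow to [76/125, 17/25)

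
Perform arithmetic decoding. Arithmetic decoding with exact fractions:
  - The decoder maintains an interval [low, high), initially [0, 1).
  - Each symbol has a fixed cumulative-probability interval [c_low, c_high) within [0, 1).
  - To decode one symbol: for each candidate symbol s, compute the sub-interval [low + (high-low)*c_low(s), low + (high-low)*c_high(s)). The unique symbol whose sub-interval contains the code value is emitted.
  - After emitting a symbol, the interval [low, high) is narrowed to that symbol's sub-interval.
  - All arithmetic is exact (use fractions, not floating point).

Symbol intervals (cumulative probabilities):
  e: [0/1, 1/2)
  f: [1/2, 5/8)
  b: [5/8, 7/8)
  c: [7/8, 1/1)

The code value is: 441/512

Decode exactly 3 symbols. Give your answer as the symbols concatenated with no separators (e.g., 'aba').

Answer: bcf

Derivation:
Step 1: interval [0/1, 1/1), width = 1/1 - 0/1 = 1/1
  'e': [0/1 + 1/1*0/1, 0/1 + 1/1*1/2) = [0/1, 1/2)
  'f': [0/1 + 1/1*1/2, 0/1 + 1/1*5/8) = [1/2, 5/8)
  'b': [0/1 + 1/1*5/8, 0/1 + 1/1*7/8) = [5/8, 7/8) <- contains code 441/512
  'c': [0/1 + 1/1*7/8, 0/1 + 1/1*1/1) = [7/8, 1/1)
  emit 'b', narrow to [5/8, 7/8)
Step 2: interval [5/8, 7/8), width = 7/8 - 5/8 = 1/4
  'e': [5/8 + 1/4*0/1, 5/8 + 1/4*1/2) = [5/8, 3/4)
  'f': [5/8 + 1/4*1/2, 5/8 + 1/4*5/8) = [3/4, 25/32)
  'b': [5/8 + 1/4*5/8, 5/8 + 1/4*7/8) = [25/32, 27/32)
  'c': [5/8 + 1/4*7/8, 5/8 + 1/4*1/1) = [27/32, 7/8) <- contains code 441/512
  emit 'c', narrow to [27/32, 7/8)
Step 3: interval [27/32, 7/8), width = 7/8 - 27/32 = 1/32
  'e': [27/32 + 1/32*0/1, 27/32 + 1/32*1/2) = [27/32, 55/64)
  'f': [27/32 + 1/32*1/2, 27/32 + 1/32*5/8) = [55/64, 221/256) <- contains code 441/512
  'b': [27/32 + 1/32*5/8, 27/32 + 1/32*7/8) = [221/256, 223/256)
  'c': [27/32 + 1/32*7/8, 27/32 + 1/32*1/1) = [223/256, 7/8)
  emit 'f', narrow to [55/64, 221/256)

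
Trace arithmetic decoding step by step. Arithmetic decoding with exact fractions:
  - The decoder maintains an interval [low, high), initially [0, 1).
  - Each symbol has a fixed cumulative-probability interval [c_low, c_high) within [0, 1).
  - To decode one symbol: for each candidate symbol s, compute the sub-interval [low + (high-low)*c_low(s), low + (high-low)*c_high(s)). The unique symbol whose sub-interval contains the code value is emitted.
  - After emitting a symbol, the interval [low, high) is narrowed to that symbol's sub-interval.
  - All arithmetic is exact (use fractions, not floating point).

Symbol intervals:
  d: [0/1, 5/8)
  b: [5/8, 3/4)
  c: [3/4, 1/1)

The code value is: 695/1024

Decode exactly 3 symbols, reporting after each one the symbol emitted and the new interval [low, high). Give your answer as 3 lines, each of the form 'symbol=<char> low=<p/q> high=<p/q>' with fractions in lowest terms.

Answer: symbol=b low=5/8 high=3/4
symbol=d low=5/8 high=45/64
symbol=b low=345/512 high=175/256

Derivation:
Step 1: interval [0/1, 1/1), width = 1/1 - 0/1 = 1/1
  'd': [0/1 + 1/1*0/1, 0/1 + 1/1*5/8) = [0/1, 5/8)
  'b': [0/1 + 1/1*5/8, 0/1 + 1/1*3/4) = [5/8, 3/4) <- contains code 695/1024
  'c': [0/1 + 1/1*3/4, 0/1 + 1/1*1/1) = [3/4, 1/1)
  emit 'b', narrow to [5/8, 3/4)
Step 2: interval [5/8, 3/4), width = 3/4 - 5/8 = 1/8
  'd': [5/8 + 1/8*0/1, 5/8 + 1/8*5/8) = [5/8, 45/64) <- contains code 695/1024
  'b': [5/8 + 1/8*5/8, 5/8 + 1/8*3/4) = [45/64, 23/32)
  'c': [5/8 + 1/8*3/4, 5/8 + 1/8*1/1) = [23/32, 3/4)
  emit 'd', narrow to [5/8, 45/64)
Step 3: interval [5/8, 45/64), width = 45/64 - 5/8 = 5/64
  'd': [5/8 + 5/64*0/1, 5/8 + 5/64*5/8) = [5/8, 345/512)
  'b': [5/8 + 5/64*5/8, 5/8 + 5/64*3/4) = [345/512, 175/256) <- contains code 695/1024
  'c': [5/8 + 5/64*3/4, 5/8 + 5/64*1/1) = [175/256, 45/64)
  emit 'b', narrow to [345/512, 175/256)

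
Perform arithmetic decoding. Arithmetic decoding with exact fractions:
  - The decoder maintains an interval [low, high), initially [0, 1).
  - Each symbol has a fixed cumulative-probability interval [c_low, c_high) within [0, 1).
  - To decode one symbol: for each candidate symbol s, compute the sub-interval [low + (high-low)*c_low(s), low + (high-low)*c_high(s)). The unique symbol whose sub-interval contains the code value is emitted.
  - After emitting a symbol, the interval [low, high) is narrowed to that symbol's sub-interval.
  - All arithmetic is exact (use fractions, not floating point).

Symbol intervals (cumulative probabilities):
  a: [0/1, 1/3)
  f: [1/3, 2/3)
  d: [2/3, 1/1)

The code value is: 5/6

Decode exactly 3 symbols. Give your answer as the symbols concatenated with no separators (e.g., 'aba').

Step 1: interval [0/1, 1/1), width = 1/1 - 0/1 = 1/1
  'a': [0/1 + 1/1*0/1, 0/1 + 1/1*1/3) = [0/1, 1/3)
  'f': [0/1 + 1/1*1/3, 0/1 + 1/1*2/3) = [1/3, 2/3)
  'd': [0/1 + 1/1*2/3, 0/1 + 1/1*1/1) = [2/3, 1/1) <- contains code 5/6
  emit 'd', narrow to [2/3, 1/1)
Step 2: interval [2/3, 1/1), width = 1/1 - 2/3 = 1/3
  'a': [2/3 + 1/3*0/1, 2/3 + 1/3*1/3) = [2/3, 7/9)
  'f': [2/3 + 1/3*1/3, 2/3 + 1/3*2/3) = [7/9, 8/9) <- contains code 5/6
  'd': [2/3 + 1/3*2/3, 2/3 + 1/3*1/1) = [8/9, 1/1)
  emit 'f', narrow to [7/9, 8/9)
Step 3: interval [7/9, 8/9), width = 8/9 - 7/9 = 1/9
  'a': [7/9 + 1/9*0/1, 7/9 + 1/9*1/3) = [7/9, 22/27)
  'f': [7/9 + 1/9*1/3, 7/9 + 1/9*2/3) = [22/27, 23/27) <- contains code 5/6
  'd': [7/9 + 1/9*2/3, 7/9 + 1/9*1/1) = [23/27, 8/9)
  emit 'f', narrow to [22/27, 23/27)

Answer: dff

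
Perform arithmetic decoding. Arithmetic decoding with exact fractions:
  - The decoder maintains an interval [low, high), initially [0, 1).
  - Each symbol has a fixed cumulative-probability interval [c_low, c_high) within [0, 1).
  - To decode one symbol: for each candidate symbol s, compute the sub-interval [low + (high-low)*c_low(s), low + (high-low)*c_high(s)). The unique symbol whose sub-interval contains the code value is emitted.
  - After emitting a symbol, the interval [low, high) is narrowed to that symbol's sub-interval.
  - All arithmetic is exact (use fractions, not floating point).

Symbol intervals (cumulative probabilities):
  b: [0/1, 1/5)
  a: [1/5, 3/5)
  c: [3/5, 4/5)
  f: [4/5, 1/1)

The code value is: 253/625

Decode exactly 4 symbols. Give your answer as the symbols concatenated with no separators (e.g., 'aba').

Step 1: interval [0/1, 1/1), width = 1/1 - 0/1 = 1/1
  'b': [0/1 + 1/1*0/1, 0/1 + 1/1*1/5) = [0/1, 1/5)
  'a': [0/1 + 1/1*1/5, 0/1 + 1/1*3/5) = [1/5, 3/5) <- contains code 253/625
  'c': [0/1 + 1/1*3/5, 0/1 + 1/1*4/5) = [3/5, 4/5)
  'f': [0/1 + 1/1*4/5, 0/1 + 1/1*1/1) = [4/5, 1/1)
  emit 'a', narrow to [1/5, 3/5)
Step 2: interval [1/5, 3/5), width = 3/5 - 1/5 = 2/5
  'b': [1/5 + 2/5*0/1, 1/5 + 2/5*1/5) = [1/5, 7/25)
  'a': [1/5 + 2/5*1/5, 1/5 + 2/5*3/5) = [7/25, 11/25) <- contains code 253/625
  'c': [1/5 + 2/5*3/5, 1/5 + 2/5*4/5) = [11/25, 13/25)
  'f': [1/5 + 2/5*4/5, 1/5 + 2/5*1/1) = [13/25, 3/5)
  emit 'a', narrow to [7/25, 11/25)
Step 3: interval [7/25, 11/25), width = 11/25 - 7/25 = 4/25
  'b': [7/25 + 4/25*0/1, 7/25 + 4/25*1/5) = [7/25, 39/125)
  'a': [7/25 + 4/25*1/5, 7/25 + 4/25*3/5) = [39/125, 47/125)
  'c': [7/25 + 4/25*3/5, 7/25 + 4/25*4/5) = [47/125, 51/125) <- contains code 253/625
  'f': [7/25 + 4/25*4/5, 7/25 + 4/25*1/1) = [51/125, 11/25)
  emit 'c', narrow to [47/125, 51/125)
Step 4: interval [47/125, 51/125), width = 51/125 - 47/125 = 4/125
  'b': [47/125 + 4/125*0/1, 47/125 + 4/125*1/5) = [47/125, 239/625)
  'a': [47/125 + 4/125*1/5, 47/125 + 4/125*3/5) = [239/625, 247/625)
  'c': [47/125 + 4/125*3/5, 47/125 + 4/125*4/5) = [247/625, 251/625)
  'f': [47/125 + 4/125*4/5, 47/125 + 4/125*1/1) = [251/625, 51/125) <- contains code 253/625
  emit 'f', narrow to [251/625, 51/125)

Answer: aacf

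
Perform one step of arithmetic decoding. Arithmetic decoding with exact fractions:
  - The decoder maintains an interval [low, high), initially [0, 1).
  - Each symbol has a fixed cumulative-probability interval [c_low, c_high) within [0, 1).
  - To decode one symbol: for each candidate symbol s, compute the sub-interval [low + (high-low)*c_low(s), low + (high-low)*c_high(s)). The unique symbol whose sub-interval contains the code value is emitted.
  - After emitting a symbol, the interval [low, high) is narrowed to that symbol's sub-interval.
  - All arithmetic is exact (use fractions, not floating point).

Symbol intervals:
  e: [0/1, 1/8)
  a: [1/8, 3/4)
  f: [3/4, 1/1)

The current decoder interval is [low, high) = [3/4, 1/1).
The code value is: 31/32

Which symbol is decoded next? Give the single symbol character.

Interval width = high − low = 1/1 − 3/4 = 1/4
Scaled code = (code − low) / width = (31/32 − 3/4) / 1/4 = 7/8
  e: [0/1, 1/8) 
  a: [1/8, 3/4) 
  f: [3/4, 1/1) ← scaled code falls here ✓

Answer: f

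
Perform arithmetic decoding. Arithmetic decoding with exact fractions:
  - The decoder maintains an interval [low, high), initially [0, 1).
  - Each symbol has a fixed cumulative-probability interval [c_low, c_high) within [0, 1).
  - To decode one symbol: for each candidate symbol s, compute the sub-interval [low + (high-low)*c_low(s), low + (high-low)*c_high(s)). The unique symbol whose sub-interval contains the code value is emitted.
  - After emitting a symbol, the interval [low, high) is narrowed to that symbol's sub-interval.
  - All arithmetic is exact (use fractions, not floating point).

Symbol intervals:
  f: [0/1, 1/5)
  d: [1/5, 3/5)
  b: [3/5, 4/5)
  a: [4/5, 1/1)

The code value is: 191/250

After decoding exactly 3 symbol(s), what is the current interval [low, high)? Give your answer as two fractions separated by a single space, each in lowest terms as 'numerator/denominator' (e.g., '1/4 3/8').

Answer: 19/25 96/125

Derivation:
Step 1: interval [0/1, 1/1), width = 1/1 - 0/1 = 1/1
  'f': [0/1 + 1/1*0/1, 0/1 + 1/1*1/5) = [0/1, 1/5)
  'd': [0/1 + 1/1*1/5, 0/1 + 1/1*3/5) = [1/5, 3/5)
  'b': [0/1 + 1/1*3/5, 0/1 + 1/1*4/5) = [3/5, 4/5) <- contains code 191/250
  'a': [0/1 + 1/1*4/5, 0/1 + 1/1*1/1) = [4/5, 1/1)
  emit 'b', narrow to [3/5, 4/5)
Step 2: interval [3/5, 4/5), width = 4/5 - 3/5 = 1/5
  'f': [3/5 + 1/5*0/1, 3/5 + 1/5*1/5) = [3/5, 16/25)
  'd': [3/5 + 1/5*1/5, 3/5 + 1/5*3/5) = [16/25, 18/25)
  'b': [3/5 + 1/5*3/5, 3/5 + 1/5*4/5) = [18/25, 19/25)
  'a': [3/5 + 1/5*4/5, 3/5 + 1/5*1/1) = [19/25, 4/5) <- contains code 191/250
  emit 'a', narrow to [19/25, 4/5)
Step 3: interval [19/25, 4/5), width = 4/5 - 19/25 = 1/25
  'f': [19/25 + 1/25*0/1, 19/25 + 1/25*1/5) = [19/25, 96/125) <- contains code 191/250
  'd': [19/25 + 1/25*1/5, 19/25 + 1/25*3/5) = [96/125, 98/125)
  'b': [19/25 + 1/25*3/5, 19/25 + 1/25*4/5) = [98/125, 99/125)
  'a': [19/25 + 1/25*4/5, 19/25 + 1/25*1/1) = [99/125, 4/5)
  emit 'f', narrow to [19/25, 96/125)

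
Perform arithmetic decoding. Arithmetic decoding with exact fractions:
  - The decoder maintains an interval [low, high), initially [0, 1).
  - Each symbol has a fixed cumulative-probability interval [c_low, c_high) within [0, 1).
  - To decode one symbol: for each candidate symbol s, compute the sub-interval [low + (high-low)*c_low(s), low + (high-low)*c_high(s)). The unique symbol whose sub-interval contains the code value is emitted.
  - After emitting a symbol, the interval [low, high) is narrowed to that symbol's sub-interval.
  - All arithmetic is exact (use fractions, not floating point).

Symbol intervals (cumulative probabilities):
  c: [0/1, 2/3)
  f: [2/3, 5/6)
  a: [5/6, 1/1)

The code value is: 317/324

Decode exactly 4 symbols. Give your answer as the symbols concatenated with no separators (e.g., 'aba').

Step 1: interval [0/1, 1/1), width = 1/1 - 0/1 = 1/1
  'c': [0/1 + 1/1*0/1, 0/1 + 1/1*2/3) = [0/1, 2/3)
  'f': [0/1 + 1/1*2/3, 0/1 + 1/1*5/6) = [2/3, 5/6)
  'a': [0/1 + 1/1*5/6, 0/1 + 1/1*1/1) = [5/6, 1/1) <- contains code 317/324
  emit 'a', narrow to [5/6, 1/1)
Step 2: interval [5/6, 1/1), width = 1/1 - 5/6 = 1/6
  'c': [5/6 + 1/6*0/1, 5/6 + 1/6*2/3) = [5/6, 17/18)
  'f': [5/6 + 1/6*2/3, 5/6 + 1/6*5/6) = [17/18, 35/36)
  'a': [5/6 + 1/6*5/6, 5/6 + 1/6*1/1) = [35/36, 1/1) <- contains code 317/324
  emit 'a', narrow to [35/36, 1/1)
Step 3: interval [35/36, 1/1), width = 1/1 - 35/36 = 1/36
  'c': [35/36 + 1/36*0/1, 35/36 + 1/36*2/3) = [35/36, 107/108) <- contains code 317/324
  'f': [35/36 + 1/36*2/3, 35/36 + 1/36*5/6) = [107/108, 215/216)
  'a': [35/36 + 1/36*5/6, 35/36 + 1/36*1/1) = [215/216, 1/1)
  emit 'c', narrow to [35/36, 107/108)
Step 4: interval [35/36, 107/108), width = 107/108 - 35/36 = 1/54
  'c': [35/36 + 1/54*0/1, 35/36 + 1/54*2/3) = [35/36, 319/324) <- contains code 317/324
  'f': [35/36 + 1/54*2/3, 35/36 + 1/54*5/6) = [319/324, 80/81)
  'a': [35/36 + 1/54*5/6, 35/36 + 1/54*1/1) = [80/81, 107/108)
  emit 'c', narrow to [35/36, 319/324)

Answer: aacc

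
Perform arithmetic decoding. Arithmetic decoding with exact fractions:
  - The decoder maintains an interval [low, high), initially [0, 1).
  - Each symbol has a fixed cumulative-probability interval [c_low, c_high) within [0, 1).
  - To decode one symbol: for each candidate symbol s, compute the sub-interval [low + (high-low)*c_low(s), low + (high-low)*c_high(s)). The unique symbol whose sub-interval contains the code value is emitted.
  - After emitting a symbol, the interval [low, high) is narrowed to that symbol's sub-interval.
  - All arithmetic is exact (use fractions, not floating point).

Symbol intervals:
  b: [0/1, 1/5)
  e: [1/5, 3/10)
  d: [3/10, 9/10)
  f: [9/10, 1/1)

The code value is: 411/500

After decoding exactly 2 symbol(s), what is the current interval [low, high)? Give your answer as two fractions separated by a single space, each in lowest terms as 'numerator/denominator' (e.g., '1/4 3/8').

Answer: 12/25 21/25

Derivation:
Step 1: interval [0/1, 1/1), width = 1/1 - 0/1 = 1/1
  'b': [0/1 + 1/1*0/1, 0/1 + 1/1*1/5) = [0/1, 1/5)
  'e': [0/1 + 1/1*1/5, 0/1 + 1/1*3/10) = [1/5, 3/10)
  'd': [0/1 + 1/1*3/10, 0/1 + 1/1*9/10) = [3/10, 9/10) <- contains code 411/500
  'f': [0/1 + 1/1*9/10, 0/1 + 1/1*1/1) = [9/10, 1/1)
  emit 'd', narrow to [3/10, 9/10)
Step 2: interval [3/10, 9/10), width = 9/10 - 3/10 = 3/5
  'b': [3/10 + 3/5*0/1, 3/10 + 3/5*1/5) = [3/10, 21/50)
  'e': [3/10 + 3/5*1/5, 3/10 + 3/5*3/10) = [21/50, 12/25)
  'd': [3/10 + 3/5*3/10, 3/10 + 3/5*9/10) = [12/25, 21/25) <- contains code 411/500
  'f': [3/10 + 3/5*9/10, 3/10 + 3/5*1/1) = [21/25, 9/10)
  emit 'd', narrow to [12/25, 21/25)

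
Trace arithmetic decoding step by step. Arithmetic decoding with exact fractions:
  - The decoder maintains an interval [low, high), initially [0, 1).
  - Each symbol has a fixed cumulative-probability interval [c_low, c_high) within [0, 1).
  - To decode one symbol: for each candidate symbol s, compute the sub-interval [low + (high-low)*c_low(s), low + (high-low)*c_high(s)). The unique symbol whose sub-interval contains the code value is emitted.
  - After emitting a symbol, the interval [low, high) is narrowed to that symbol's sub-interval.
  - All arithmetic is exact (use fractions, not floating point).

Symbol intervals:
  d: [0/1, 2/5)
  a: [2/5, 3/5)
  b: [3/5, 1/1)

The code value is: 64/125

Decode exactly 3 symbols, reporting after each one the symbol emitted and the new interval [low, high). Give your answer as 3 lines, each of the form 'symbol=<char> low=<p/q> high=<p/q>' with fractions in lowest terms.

Step 1: interval [0/1, 1/1), width = 1/1 - 0/1 = 1/1
  'd': [0/1 + 1/1*0/1, 0/1 + 1/1*2/5) = [0/1, 2/5)
  'a': [0/1 + 1/1*2/5, 0/1 + 1/1*3/5) = [2/5, 3/5) <- contains code 64/125
  'b': [0/1 + 1/1*3/5, 0/1 + 1/1*1/1) = [3/5, 1/1)
  emit 'a', narrow to [2/5, 3/5)
Step 2: interval [2/5, 3/5), width = 3/5 - 2/5 = 1/5
  'd': [2/5 + 1/5*0/1, 2/5 + 1/5*2/5) = [2/5, 12/25)
  'a': [2/5 + 1/5*2/5, 2/5 + 1/5*3/5) = [12/25, 13/25) <- contains code 64/125
  'b': [2/5 + 1/5*3/5, 2/5 + 1/5*1/1) = [13/25, 3/5)
  emit 'a', narrow to [12/25, 13/25)
Step 3: interval [12/25, 13/25), width = 13/25 - 12/25 = 1/25
  'd': [12/25 + 1/25*0/1, 12/25 + 1/25*2/5) = [12/25, 62/125)
  'a': [12/25 + 1/25*2/5, 12/25 + 1/25*3/5) = [62/125, 63/125)
  'b': [12/25 + 1/25*3/5, 12/25 + 1/25*1/1) = [63/125, 13/25) <- contains code 64/125
  emit 'b', narrow to [63/125, 13/25)

Answer: symbol=a low=2/5 high=3/5
symbol=a low=12/25 high=13/25
symbol=b low=63/125 high=13/25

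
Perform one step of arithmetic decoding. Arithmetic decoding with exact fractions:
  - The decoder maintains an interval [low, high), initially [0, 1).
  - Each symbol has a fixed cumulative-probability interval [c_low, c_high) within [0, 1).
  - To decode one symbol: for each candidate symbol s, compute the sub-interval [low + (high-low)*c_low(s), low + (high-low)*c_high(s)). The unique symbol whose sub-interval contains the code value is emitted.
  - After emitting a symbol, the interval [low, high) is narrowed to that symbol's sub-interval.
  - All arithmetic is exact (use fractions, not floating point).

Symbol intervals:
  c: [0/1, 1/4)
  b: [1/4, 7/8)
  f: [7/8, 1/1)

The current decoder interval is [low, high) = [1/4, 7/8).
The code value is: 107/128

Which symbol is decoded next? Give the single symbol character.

Interval width = high − low = 7/8 − 1/4 = 5/8
Scaled code = (code − low) / width = (107/128 − 1/4) / 5/8 = 15/16
  c: [0/1, 1/4) 
  b: [1/4, 7/8) 
  f: [7/8, 1/1) ← scaled code falls here ✓

Answer: f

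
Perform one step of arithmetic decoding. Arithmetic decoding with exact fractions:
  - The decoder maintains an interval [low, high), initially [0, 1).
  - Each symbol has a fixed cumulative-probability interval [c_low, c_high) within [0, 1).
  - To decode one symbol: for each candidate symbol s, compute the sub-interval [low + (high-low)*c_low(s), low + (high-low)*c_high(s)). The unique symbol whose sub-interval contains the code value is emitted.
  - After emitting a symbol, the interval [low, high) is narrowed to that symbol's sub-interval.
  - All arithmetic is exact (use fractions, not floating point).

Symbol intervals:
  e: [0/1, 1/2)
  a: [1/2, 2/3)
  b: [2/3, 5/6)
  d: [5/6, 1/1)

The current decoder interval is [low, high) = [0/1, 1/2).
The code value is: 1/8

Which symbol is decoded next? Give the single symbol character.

Interval width = high − low = 1/2 − 0/1 = 1/2
Scaled code = (code − low) / width = (1/8 − 0/1) / 1/2 = 1/4
  e: [0/1, 1/2) ← scaled code falls here ✓
  a: [1/2, 2/3) 
  b: [2/3, 5/6) 
  d: [5/6, 1/1) 

Answer: e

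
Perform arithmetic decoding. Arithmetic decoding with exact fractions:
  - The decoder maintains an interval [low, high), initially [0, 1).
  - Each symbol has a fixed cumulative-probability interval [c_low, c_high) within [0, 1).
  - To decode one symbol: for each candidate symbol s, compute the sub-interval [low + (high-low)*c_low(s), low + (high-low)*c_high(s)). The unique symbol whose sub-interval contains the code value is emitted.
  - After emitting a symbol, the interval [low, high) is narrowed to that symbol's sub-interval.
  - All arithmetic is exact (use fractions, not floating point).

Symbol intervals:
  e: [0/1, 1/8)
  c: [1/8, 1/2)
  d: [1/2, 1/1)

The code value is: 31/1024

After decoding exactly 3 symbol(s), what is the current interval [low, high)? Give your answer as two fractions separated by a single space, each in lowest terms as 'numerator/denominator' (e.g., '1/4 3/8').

Answer: 11/512 5/128

Derivation:
Step 1: interval [0/1, 1/1), width = 1/1 - 0/1 = 1/1
  'e': [0/1 + 1/1*0/1, 0/1 + 1/1*1/8) = [0/1, 1/8) <- contains code 31/1024
  'c': [0/1 + 1/1*1/8, 0/1 + 1/1*1/2) = [1/8, 1/2)
  'd': [0/1 + 1/1*1/2, 0/1 + 1/1*1/1) = [1/2, 1/1)
  emit 'e', narrow to [0/1, 1/8)
Step 2: interval [0/1, 1/8), width = 1/8 - 0/1 = 1/8
  'e': [0/1 + 1/8*0/1, 0/1 + 1/8*1/8) = [0/1, 1/64)
  'c': [0/1 + 1/8*1/8, 0/1 + 1/8*1/2) = [1/64, 1/16) <- contains code 31/1024
  'd': [0/1 + 1/8*1/2, 0/1 + 1/8*1/1) = [1/16, 1/8)
  emit 'c', narrow to [1/64, 1/16)
Step 3: interval [1/64, 1/16), width = 1/16 - 1/64 = 3/64
  'e': [1/64 + 3/64*0/1, 1/64 + 3/64*1/8) = [1/64, 11/512)
  'c': [1/64 + 3/64*1/8, 1/64 + 3/64*1/2) = [11/512, 5/128) <- contains code 31/1024
  'd': [1/64 + 3/64*1/2, 1/64 + 3/64*1/1) = [5/128, 1/16)
  emit 'c', narrow to [11/512, 5/128)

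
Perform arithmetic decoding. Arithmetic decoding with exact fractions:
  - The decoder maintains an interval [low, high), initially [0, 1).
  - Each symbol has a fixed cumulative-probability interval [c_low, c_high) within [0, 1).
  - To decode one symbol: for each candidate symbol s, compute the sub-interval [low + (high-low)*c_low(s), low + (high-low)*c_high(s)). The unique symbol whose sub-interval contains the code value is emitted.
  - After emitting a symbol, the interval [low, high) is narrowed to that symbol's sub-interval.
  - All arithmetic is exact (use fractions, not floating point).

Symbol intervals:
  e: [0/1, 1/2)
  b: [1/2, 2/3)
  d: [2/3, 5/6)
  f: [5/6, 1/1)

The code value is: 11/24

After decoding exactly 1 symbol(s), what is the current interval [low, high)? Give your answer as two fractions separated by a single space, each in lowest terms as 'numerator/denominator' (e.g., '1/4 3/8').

Step 1: interval [0/1, 1/1), width = 1/1 - 0/1 = 1/1
  'e': [0/1 + 1/1*0/1, 0/1 + 1/1*1/2) = [0/1, 1/2) <- contains code 11/24
  'b': [0/1 + 1/1*1/2, 0/1 + 1/1*2/3) = [1/2, 2/3)
  'd': [0/1 + 1/1*2/3, 0/1 + 1/1*5/6) = [2/3, 5/6)
  'f': [0/1 + 1/1*5/6, 0/1 + 1/1*1/1) = [5/6, 1/1)
  emit 'e', narrow to [0/1, 1/2)

Answer: 0/1 1/2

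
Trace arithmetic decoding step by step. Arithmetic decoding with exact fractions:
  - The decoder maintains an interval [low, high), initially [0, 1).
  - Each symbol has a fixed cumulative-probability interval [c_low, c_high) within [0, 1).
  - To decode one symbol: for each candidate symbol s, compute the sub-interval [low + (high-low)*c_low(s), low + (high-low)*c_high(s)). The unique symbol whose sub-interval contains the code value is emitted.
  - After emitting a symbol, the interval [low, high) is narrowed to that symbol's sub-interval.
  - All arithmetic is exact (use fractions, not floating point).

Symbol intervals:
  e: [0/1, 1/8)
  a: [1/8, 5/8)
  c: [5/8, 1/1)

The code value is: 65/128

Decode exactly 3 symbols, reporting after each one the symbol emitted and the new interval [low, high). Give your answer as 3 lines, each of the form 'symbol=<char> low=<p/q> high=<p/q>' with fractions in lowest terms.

Step 1: interval [0/1, 1/1), width = 1/1 - 0/1 = 1/1
  'e': [0/1 + 1/1*0/1, 0/1 + 1/1*1/8) = [0/1, 1/8)
  'a': [0/1 + 1/1*1/8, 0/1 + 1/1*5/8) = [1/8, 5/8) <- contains code 65/128
  'c': [0/1 + 1/1*5/8, 0/1 + 1/1*1/1) = [5/8, 1/1)
  emit 'a', narrow to [1/8, 5/8)
Step 2: interval [1/8, 5/8), width = 5/8 - 1/8 = 1/2
  'e': [1/8 + 1/2*0/1, 1/8 + 1/2*1/8) = [1/8, 3/16)
  'a': [1/8 + 1/2*1/8, 1/8 + 1/2*5/8) = [3/16, 7/16)
  'c': [1/8 + 1/2*5/8, 1/8 + 1/2*1/1) = [7/16, 5/8) <- contains code 65/128
  emit 'c', narrow to [7/16, 5/8)
Step 3: interval [7/16, 5/8), width = 5/8 - 7/16 = 3/16
  'e': [7/16 + 3/16*0/1, 7/16 + 3/16*1/8) = [7/16, 59/128)
  'a': [7/16 + 3/16*1/8, 7/16 + 3/16*5/8) = [59/128, 71/128) <- contains code 65/128
  'c': [7/16 + 3/16*5/8, 7/16 + 3/16*1/1) = [71/128, 5/8)
  emit 'a', narrow to [59/128, 71/128)

Answer: symbol=a low=1/8 high=5/8
symbol=c low=7/16 high=5/8
symbol=a low=59/128 high=71/128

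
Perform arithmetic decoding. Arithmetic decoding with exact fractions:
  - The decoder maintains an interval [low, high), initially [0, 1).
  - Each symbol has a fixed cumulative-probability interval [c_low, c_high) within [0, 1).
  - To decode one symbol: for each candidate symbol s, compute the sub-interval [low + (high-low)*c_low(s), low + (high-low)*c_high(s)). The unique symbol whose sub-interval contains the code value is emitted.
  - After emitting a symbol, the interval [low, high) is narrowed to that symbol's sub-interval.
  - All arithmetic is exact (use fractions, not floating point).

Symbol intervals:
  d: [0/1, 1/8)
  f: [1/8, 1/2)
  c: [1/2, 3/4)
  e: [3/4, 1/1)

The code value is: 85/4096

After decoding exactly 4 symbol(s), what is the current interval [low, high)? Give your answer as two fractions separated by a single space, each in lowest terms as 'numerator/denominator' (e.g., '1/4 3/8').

Step 1: interval [0/1, 1/1), width = 1/1 - 0/1 = 1/1
  'd': [0/1 + 1/1*0/1, 0/1 + 1/1*1/8) = [0/1, 1/8) <- contains code 85/4096
  'f': [0/1 + 1/1*1/8, 0/1 + 1/1*1/2) = [1/8, 1/2)
  'c': [0/1 + 1/1*1/2, 0/1 + 1/1*3/4) = [1/2, 3/4)
  'e': [0/1 + 1/1*3/4, 0/1 + 1/1*1/1) = [3/4, 1/1)
  emit 'd', narrow to [0/1, 1/8)
Step 2: interval [0/1, 1/8), width = 1/8 - 0/1 = 1/8
  'd': [0/1 + 1/8*0/1, 0/1 + 1/8*1/8) = [0/1, 1/64)
  'f': [0/1 + 1/8*1/8, 0/1 + 1/8*1/2) = [1/64, 1/16) <- contains code 85/4096
  'c': [0/1 + 1/8*1/2, 0/1 + 1/8*3/4) = [1/16, 3/32)
  'e': [0/1 + 1/8*3/4, 0/1 + 1/8*1/1) = [3/32, 1/8)
  emit 'f', narrow to [1/64, 1/16)
Step 3: interval [1/64, 1/16), width = 1/16 - 1/64 = 3/64
  'd': [1/64 + 3/64*0/1, 1/64 + 3/64*1/8) = [1/64, 11/512) <- contains code 85/4096
  'f': [1/64 + 3/64*1/8, 1/64 + 3/64*1/2) = [11/512, 5/128)
  'c': [1/64 + 3/64*1/2, 1/64 + 3/64*3/4) = [5/128, 13/256)
  'e': [1/64 + 3/64*3/4, 1/64 + 3/64*1/1) = [13/256, 1/16)
  emit 'd', narrow to [1/64, 11/512)
Step 4: interval [1/64, 11/512), width = 11/512 - 1/64 = 3/512
  'd': [1/64 + 3/512*0/1, 1/64 + 3/512*1/8) = [1/64, 67/4096)
  'f': [1/64 + 3/512*1/8, 1/64 + 3/512*1/2) = [67/4096, 19/1024)
  'c': [1/64 + 3/512*1/2, 1/64 + 3/512*3/4) = [19/1024, 41/2048)
  'e': [1/64 + 3/512*3/4, 1/64 + 3/512*1/1) = [41/2048, 11/512) <- contains code 85/4096
  emit 'e', narrow to [41/2048, 11/512)

Answer: 41/2048 11/512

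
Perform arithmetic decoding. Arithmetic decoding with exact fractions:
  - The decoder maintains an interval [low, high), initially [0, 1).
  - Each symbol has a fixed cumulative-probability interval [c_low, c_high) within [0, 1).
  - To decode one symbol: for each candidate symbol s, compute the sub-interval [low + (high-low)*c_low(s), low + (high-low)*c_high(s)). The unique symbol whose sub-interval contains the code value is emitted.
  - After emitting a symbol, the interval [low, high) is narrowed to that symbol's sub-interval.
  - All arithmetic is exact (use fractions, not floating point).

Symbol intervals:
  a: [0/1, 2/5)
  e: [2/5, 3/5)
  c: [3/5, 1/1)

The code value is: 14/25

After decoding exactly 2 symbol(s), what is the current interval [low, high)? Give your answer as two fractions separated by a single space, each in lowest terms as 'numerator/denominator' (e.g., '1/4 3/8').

Step 1: interval [0/1, 1/1), width = 1/1 - 0/1 = 1/1
  'a': [0/1 + 1/1*0/1, 0/1 + 1/1*2/5) = [0/1, 2/5)
  'e': [0/1 + 1/1*2/5, 0/1 + 1/1*3/5) = [2/5, 3/5) <- contains code 14/25
  'c': [0/1 + 1/1*3/5, 0/1 + 1/1*1/1) = [3/5, 1/1)
  emit 'e', narrow to [2/5, 3/5)
Step 2: interval [2/5, 3/5), width = 3/5 - 2/5 = 1/5
  'a': [2/5 + 1/5*0/1, 2/5 + 1/5*2/5) = [2/5, 12/25)
  'e': [2/5 + 1/5*2/5, 2/5 + 1/5*3/5) = [12/25, 13/25)
  'c': [2/5 + 1/5*3/5, 2/5 + 1/5*1/1) = [13/25, 3/5) <- contains code 14/25
  emit 'c', narrow to [13/25, 3/5)

Answer: 13/25 3/5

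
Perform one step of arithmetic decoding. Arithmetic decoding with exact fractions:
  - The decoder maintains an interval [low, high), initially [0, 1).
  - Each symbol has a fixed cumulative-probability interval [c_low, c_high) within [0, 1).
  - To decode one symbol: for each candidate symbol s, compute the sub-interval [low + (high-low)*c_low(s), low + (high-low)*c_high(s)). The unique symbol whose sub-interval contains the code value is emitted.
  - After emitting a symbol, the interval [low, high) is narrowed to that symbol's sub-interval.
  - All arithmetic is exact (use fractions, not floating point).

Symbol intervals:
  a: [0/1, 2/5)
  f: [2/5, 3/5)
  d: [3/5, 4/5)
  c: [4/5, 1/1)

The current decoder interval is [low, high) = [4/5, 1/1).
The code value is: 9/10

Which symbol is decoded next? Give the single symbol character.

Interval width = high − low = 1/1 − 4/5 = 1/5
Scaled code = (code − low) / width = (9/10 − 4/5) / 1/5 = 1/2
  a: [0/1, 2/5) 
  f: [2/5, 3/5) ← scaled code falls here ✓
  d: [3/5, 4/5) 
  c: [4/5, 1/1) 

Answer: f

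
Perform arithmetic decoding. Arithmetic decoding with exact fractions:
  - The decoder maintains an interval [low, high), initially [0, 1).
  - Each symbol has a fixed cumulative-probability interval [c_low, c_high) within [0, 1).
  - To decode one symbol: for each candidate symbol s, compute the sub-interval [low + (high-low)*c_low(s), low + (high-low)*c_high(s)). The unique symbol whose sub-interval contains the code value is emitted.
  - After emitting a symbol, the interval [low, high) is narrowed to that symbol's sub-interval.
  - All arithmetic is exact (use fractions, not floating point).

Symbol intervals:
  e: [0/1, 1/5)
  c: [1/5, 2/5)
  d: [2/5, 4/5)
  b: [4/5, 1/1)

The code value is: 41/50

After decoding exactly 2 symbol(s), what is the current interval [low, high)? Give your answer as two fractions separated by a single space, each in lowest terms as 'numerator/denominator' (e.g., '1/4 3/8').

Step 1: interval [0/1, 1/1), width = 1/1 - 0/1 = 1/1
  'e': [0/1 + 1/1*0/1, 0/1 + 1/1*1/5) = [0/1, 1/5)
  'c': [0/1 + 1/1*1/5, 0/1 + 1/1*2/5) = [1/5, 2/5)
  'd': [0/1 + 1/1*2/5, 0/1 + 1/1*4/5) = [2/5, 4/5)
  'b': [0/1 + 1/1*4/5, 0/1 + 1/1*1/1) = [4/5, 1/1) <- contains code 41/50
  emit 'b', narrow to [4/5, 1/1)
Step 2: interval [4/5, 1/1), width = 1/1 - 4/5 = 1/5
  'e': [4/5 + 1/5*0/1, 4/5 + 1/5*1/5) = [4/5, 21/25) <- contains code 41/50
  'c': [4/5 + 1/5*1/5, 4/5 + 1/5*2/5) = [21/25, 22/25)
  'd': [4/5 + 1/5*2/5, 4/5 + 1/5*4/5) = [22/25, 24/25)
  'b': [4/5 + 1/5*4/5, 4/5 + 1/5*1/1) = [24/25, 1/1)
  emit 'e', narrow to [4/5, 21/25)

Answer: 4/5 21/25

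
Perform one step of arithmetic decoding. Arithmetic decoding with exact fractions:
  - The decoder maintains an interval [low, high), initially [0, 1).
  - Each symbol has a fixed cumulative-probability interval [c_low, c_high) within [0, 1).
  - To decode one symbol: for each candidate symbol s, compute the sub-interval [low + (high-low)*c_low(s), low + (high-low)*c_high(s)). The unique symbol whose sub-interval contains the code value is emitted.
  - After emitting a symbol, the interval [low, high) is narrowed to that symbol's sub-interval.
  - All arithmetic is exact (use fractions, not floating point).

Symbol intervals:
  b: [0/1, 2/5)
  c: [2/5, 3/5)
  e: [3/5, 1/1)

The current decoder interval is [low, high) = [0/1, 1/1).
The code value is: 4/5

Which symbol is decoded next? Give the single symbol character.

Interval width = high − low = 1/1 − 0/1 = 1/1
Scaled code = (code − low) / width = (4/5 − 0/1) / 1/1 = 4/5
  b: [0/1, 2/5) 
  c: [2/5, 3/5) 
  e: [3/5, 1/1) ← scaled code falls here ✓

Answer: e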